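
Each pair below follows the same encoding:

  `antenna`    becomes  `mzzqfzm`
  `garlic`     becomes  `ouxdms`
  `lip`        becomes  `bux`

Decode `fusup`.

digit

The output letters match the input read backwards, each shifted +12: antenna reversed is annetna. The word is reversed, then every letter is shifted forward by 12.
Reversing it on fusup: shift back: f−12=t, u−12=i, s−12=g, u−12=i, p−12=d → tigid; then reverse → digit.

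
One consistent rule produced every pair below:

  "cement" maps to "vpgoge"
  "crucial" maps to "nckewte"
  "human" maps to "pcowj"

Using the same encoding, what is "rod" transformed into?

The word is reversed, then every letter is shifted forward by 2.
Applying it to rod: reverse → dor; then shift: d+2=f, o+2=q, r+2=t.

fqt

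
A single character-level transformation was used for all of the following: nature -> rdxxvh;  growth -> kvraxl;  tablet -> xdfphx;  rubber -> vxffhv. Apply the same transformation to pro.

Two shifts are in play — +3 for a/e/i/o/u, +4 for every other letter.
For pro: p(cons)+4=t, r(cons)+4=v, o(vowel)+3=r.

tvr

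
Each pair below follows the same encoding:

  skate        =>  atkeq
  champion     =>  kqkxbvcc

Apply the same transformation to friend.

Each letter shifts forward by (position + 8), i.e. 8, 9, 10, … — the shift grows by one for each successive letter.
Applying it to friend: f+8=n, r+9=a, i+10=s, e+11=p, n+12=z, d+13=q.

naspzq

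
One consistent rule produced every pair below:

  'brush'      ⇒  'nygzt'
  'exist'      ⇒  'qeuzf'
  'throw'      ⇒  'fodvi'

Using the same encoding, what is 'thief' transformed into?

Shifts by position in brush: pos 0: b→n (+12), pos 1: r→y (+7), pos 2: u→g (+12), pos 3: s→z (+7) — repeating every 2. A repeating key of period 2 is used — shifts +12, +7 over and over.
For thief: t+12=f, h+7=o, i+12=u, e+7=l, f+12=r.

foulr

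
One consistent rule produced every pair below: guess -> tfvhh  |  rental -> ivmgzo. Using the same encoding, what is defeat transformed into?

wvuvzg

Each pair mirrors across the alphabet (g↔t, u↔f, e↔v): positions sum to 25. Each letter is replaced by its mirror in the alphabet: a↔z, b↔y, c↔x, and so on (the Atbash cipher).
Applying it to defeat: d↔w, e↔v, f↔u, e↔v, a↔z, t↔g.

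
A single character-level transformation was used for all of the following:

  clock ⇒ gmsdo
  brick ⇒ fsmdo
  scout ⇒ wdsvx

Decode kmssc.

glory

Shifts by position in clock: pos 0: c→g (+4), pos 1: l→m (+1), pos 2: o→s (+4), pos 3: c→d (+1) — repeating every 2. It's a Vigenère-style cipher with numeric key [4,1]: position i shifts by key[i mod 2].
Reversing it on kmssc: k−4=g, m−1=l, s−4=o, s−1=r, c−4=y.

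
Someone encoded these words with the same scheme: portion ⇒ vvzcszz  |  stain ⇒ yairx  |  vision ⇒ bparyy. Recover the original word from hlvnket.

In portion: p→v is +6, o→v is +7, r→z is +8, t→c is +9 — the shift increases by 1 each position. The shift increases by 1 at each position, starting from +6: 6, 7, 8, ….
Undoing it on hlvnket: h−6=b, l−7=e, v−8=n, n−9=e, k−10=a, e−11=t, t−12=h.

beneath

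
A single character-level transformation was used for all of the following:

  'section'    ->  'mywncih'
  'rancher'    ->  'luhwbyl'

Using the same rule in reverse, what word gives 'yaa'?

egg

Compare letters: s→m is +20, e→y is +20, c→w is +20 — a constant shift. This is a Caesar cipher with shift 20.
Reversing it on yaa: y−20=e, a−20=g, a−20=g.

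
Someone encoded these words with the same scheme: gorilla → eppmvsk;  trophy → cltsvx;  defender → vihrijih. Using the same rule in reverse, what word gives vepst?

The output letters match the input read backwards, each shifted +4: gorilla reversed is allirog. Read the word backwards and shift each letter +4.
Decoding vepst: shift back: v−4=r, e−4=a, p−4=l, s−4=o, t−4=p → ralop; then reverse → polar.

polar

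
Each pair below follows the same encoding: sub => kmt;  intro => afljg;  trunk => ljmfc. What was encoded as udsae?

Compare letters: s→k is +18, u→m is +18, b→t is +18 — a constant shift. This is a Caesar cipher with shift 18.
Reversing it on udsae: u−18=c, d−18=l, s−18=a, a−18=i, e−18=m.

claim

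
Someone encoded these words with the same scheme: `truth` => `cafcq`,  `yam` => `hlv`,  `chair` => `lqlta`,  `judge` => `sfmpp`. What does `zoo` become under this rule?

izz

The rule splits by letter class: vowels +11, consonants +9.
Applying it to zoo: z(cons)+9=i, o(vowel)+11=z, o(vowel)+11=z.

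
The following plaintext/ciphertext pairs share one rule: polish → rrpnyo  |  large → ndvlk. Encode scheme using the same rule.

The shift increases by 1 at each position, starting from +2: 2, 3, 4, ….
Applying it to scheme: s+2=u, c+3=f, h+4=l, e+5=j, m+6=s, e+7=l.

ufljsl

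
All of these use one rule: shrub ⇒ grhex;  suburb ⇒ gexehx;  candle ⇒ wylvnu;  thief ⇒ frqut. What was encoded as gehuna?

Treating letters as 0–25, the rule is x ↦ 25x + 24 (mod 26).
Undoing it on gehuna: g(6)→25·(6−24)≡18=s; e(4)→25·(4−24)≡20=u; h(7)→25·(7−24)≡17=r; u(20)→25·(20−24)≡4=e; n(13)→25·(13−24)≡11=l; a(0)→25·(0−24)≡24=y (all mod 26).

surely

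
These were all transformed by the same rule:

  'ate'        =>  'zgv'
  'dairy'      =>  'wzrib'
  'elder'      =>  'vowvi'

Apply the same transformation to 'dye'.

wbv

Each pair mirrors across the alphabet (a↔z, t↔g, e↔v): positions sum to 25. Letters are reflected about the middle of the alphabet (position → 25−position): Atbash.
For dye: d↔w, y↔b, e↔v.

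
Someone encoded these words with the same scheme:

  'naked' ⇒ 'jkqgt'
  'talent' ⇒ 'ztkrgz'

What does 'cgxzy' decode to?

straw

The output letters match the input read backwards, each shifted +6: naked reversed is dekan. Two steps: reverse the string, then apply a Caesar shift of +6.
Reversing it on cgxzy: shift back: c−6=w, g−6=a, x−6=r, z−6=t, y−6=s → warts; then reverse → straw.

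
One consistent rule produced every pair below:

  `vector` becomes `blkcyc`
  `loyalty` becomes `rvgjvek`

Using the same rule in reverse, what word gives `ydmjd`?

The shift increases by 1 at each position, starting from +6: 6, 7, 8, ….
Undoing it on ydmjd: y−6=s, d−7=w, m−8=e, j−9=a, d−10=t.

sweat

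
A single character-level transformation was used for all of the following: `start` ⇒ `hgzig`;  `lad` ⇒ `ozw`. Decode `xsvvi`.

cheer

Each pair mirrors across the alphabet (s↔h, t↔g, a↔z): positions sum to 25. This is the alphabet-reversal cipher (Atbash): a becomes z, b becomes y, etc.
Decoding xsvvi: x↔c, s↔h, v↔e, v↔e, i↔r.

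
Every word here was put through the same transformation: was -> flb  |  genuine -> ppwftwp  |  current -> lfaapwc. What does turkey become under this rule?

cfatph

The shift depends on letter class: consonant w→f is +9, but vowel a→l is +11. Vowels shift forward by 11 and consonants shift forward by 9.
On turkey: t(cons)+9=c, u(vowel)+11=f, r(cons)+9=a, k(cons)+9=t, e(vowel)+11=p, y(cons)+9=h.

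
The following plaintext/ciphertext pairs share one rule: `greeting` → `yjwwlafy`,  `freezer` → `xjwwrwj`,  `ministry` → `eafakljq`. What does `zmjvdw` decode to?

It's a constant shift of +18 (ROT18).
Reversing it on zmjvdw: z−18=h, m−18=u, j−18=r, v−18=d, d−18=l, w−18=e.

hurdle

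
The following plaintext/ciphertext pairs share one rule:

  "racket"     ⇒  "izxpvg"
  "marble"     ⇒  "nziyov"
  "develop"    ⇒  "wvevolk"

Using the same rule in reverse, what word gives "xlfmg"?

Each pair mirrors across the alphabet (r↔i, a↔z, c↔x): positions sum to 25. Letters are reflected about the middle of the alphabet (position → 25−position): Atbash.
Undoing it on xlfmg: x↔c, l↔o, f↔u, m↔n, g↔t.

count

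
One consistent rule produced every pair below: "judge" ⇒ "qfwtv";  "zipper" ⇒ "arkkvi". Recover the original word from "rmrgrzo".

Each pair mirrors across the alphabet (j↔q, u↔f, d↔w): positions sum to 25. Each letter is replaced by its mirror in the alphabet: a↔z, b↔y, c↔x, and so on (the Atbash cipher).
Decoding rmrgrzo: r↔i, m↔n, r↔i, g↔t, r↔i, z↔a, o↔l.

initial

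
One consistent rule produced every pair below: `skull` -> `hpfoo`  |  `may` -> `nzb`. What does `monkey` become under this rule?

Each pair mirrors across the alphabet (s↔h, k↔p, u↔f): positions sum to 25. This is the alphabet-reversal cipher (Atbash): a becomes z, b becomes y, etc.
Applying it to monkey: m↔n, o↔l, n↔m, k↔p, e↔v, y↔b.

nlmpvb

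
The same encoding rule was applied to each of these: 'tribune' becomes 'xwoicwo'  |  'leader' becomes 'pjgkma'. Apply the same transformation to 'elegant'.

iqkniwd

Each letter shifts forward by (position + 4), i.e. 4, 5, 6, … — the shift grows by one for each successive letter.
On elegant: e+4=i, l+5=q, e+6=k, g+7=n, a+8=i, n+9=w, t+10=d.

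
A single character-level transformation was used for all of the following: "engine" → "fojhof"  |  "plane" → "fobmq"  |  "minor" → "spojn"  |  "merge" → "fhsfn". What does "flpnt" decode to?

Two steps: reverse the string, then apply a Caesar shift of +1.
Decoding flpnt: shift back: f−1=e, l−1=k, p−1=o, n−1=m, t−1=s → ekoms; then reverse → smoke.

smoke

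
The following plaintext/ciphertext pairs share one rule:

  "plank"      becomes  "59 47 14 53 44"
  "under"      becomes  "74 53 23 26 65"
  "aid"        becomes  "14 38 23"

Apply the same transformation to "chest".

20 35 26 68 71

p(#16)→59 and l(#12)→47: differences scale by 3, so n = 3·pos + 11. Each letter becomes 3×(its alphabet position, a=1..z=26) + 11.
For chest: c=3→20, h=8→35, e=5→26, s=19→68, t=20→71.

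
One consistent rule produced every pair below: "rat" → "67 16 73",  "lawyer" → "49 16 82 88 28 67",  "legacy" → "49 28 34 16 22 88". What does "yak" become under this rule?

r(#18)→67 and a(#1)→16: differences scale by 3, so n = 3·pos + 13. The formula is n = 3×(alphabet index, a=1) + 13.
On yak: y=25→88, a=1→16, k=11→46.

88 16 46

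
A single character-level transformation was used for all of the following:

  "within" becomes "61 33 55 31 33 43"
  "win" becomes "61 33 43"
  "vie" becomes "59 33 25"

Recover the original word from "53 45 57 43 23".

sound

With a=1..z=26, the number is 2·pos + 15.
Reversing it on 53 45 57 43 23: 53→(53−15)÷2=19=s, 45→(45−15)÷2=15=o, 57→(57−15)÷2=21=u, 43→(43−15)÷2=14=n, 23→(23−15)÷2=4=d.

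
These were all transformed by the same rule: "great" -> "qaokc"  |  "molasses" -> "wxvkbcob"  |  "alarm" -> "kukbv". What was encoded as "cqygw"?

A repeating key of period 3 is used — shifts +10, +9, +10 over and over.
Decoding cqygw: c−10=s, q−9=h, y−10=o, g−10=w, w−9=n.

shown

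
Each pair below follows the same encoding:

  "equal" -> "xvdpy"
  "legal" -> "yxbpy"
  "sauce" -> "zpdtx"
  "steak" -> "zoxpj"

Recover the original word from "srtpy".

vocal

e(4)→x(23) and q(16)→v(21) fit y≡15x+15 (mod 26); the inverse of 15 mod 26 is 7. Treating letters as 0–25, the rule is x ↦ 15x + 15 (mod 26).
Undoing it on srtpy: s(18)→7·(18−15)≡21=v; r(17)→7·(17−15)≡14=o; t(19)→7·(19−15)≡2=c; p(15)→7·(15−15)≡0=a; y(24)→7·(24−15)≡11=l (all mod 26).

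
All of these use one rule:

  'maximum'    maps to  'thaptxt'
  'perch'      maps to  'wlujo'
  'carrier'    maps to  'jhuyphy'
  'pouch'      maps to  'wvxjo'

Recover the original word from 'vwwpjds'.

optical

A repeating key of period 3 is used — shifts +7, +7, +3 over and over.
Reversing it on vwwpjds: v−7=o, w−7=p, w−3=t, p−7=i, j−7=c, d−3=a, s−7=l.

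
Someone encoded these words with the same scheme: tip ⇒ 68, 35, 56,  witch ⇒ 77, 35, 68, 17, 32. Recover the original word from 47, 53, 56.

mop

The formula is n = 3×(alphabet index, a=1) + 8.
Reversing it on 47, 53, 56: 47→(47−8)÷3=13=m, 53→(53−8)÷3=15=o, 56→(56−8)÷3=16=p.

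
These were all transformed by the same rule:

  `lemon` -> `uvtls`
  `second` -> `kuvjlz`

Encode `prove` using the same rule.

The output letters match the input read backwards, each shifted +7: lemon reversed is nomel. Two steps: reverse the string, then apply a Caesar shift of +7.
On prove: reverse → evorp; then shift: e+7=l, v+7=c, o+7=v, r+7=y, p+7=w.

lcvyw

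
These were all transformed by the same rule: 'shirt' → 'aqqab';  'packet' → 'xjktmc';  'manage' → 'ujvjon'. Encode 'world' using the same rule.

exzul

It's a Vigenère-style cipher with numeric key [8,9]: position i shifts by key[i mod 2].
On world: w+8=e, o+9=x, r+8=z, l+9=u, d+8=l.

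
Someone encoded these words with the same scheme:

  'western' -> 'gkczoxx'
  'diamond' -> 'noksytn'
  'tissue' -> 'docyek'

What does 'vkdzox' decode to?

letter

It's a Vigenère-style cipher with numeric key [10,6]: position i shifts by key[i mod 2].
Decoding vkdzox: v−10=l, k−6=e, d−10=t, z−6=t, o−10=e, x−6=r.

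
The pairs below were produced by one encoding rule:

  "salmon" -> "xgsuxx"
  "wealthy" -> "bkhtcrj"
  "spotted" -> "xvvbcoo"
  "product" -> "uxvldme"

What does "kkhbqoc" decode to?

In salmon: s→x is +5, a→g is +6, l→s is +7, m→u is +8 — the shift increases by 1 each position. Letter i (0-indexed) is shifted by i+5, so successive shifts are 5, 6, 7, ….
Decoding kkhbqoc: k−5=f, k−6=e, h−7=a, b−8=t, q−9=h, o−10=e, c−11=r.

feather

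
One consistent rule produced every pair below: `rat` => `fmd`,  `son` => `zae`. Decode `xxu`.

Read the word backwards and shift each letter +12.
Undoing it on xxu: shift back: x−12=l, x−12=l, u−12=i → lli; then reverse → ill.

ill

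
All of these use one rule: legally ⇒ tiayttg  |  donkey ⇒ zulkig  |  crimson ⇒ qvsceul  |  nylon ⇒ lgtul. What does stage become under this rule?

l(11)→t(19) and e(4)→i(8) fit y≡9x+24 (mod 26); the inverse of 9 mod 26 is 3. This is an affine cipher: with a=0,…,z=25, each position x becomes (9x+24) mod 26.
Applying it to stage: s(18)→9·18+24≡4=e; t(19)→9·19+24≡13=n; a(0)→9·0+24≡24=y; g(6)→9·6+24≡0=a; e(4)→9·4+24≡8=i (all mod 26).

enyai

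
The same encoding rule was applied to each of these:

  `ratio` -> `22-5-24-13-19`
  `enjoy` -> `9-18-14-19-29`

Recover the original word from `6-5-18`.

r is letter #18 and maps to 22: an offset of 4. Each letter is replaced by its alphabet position (a=1..z=26) + 4.
Reversing it on 6-5-18: 6→(6−4)÷1=2=b, 5→(5−4)÷1=1=a, 18→(18−4)÷1=14=n.

ban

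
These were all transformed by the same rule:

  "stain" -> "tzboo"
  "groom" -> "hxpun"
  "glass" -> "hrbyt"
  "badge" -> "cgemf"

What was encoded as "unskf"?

three

Shifts by position in stain: pos 0: s→t (+1), pos 1: t→z (+6), pos 2: a→b (+1), pos 3: i→o (+6) — repeating every 2. It's a Vigenère-style cipher with numeric key [1,6]: position i shifts by key[i mod 2].
Reversing it on unskf: u−1=t, n−6=h, s−1=r, k−6=e, f−1=e.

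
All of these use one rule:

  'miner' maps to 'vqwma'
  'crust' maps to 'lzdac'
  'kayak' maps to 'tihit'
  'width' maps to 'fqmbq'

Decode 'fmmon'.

wedge

A repeating key of period 2 is used — shifts +9, +8 over and over.
Decoding fmmon: f−9=w, m−8=e, m−9=d, o−8=g, n−9=e.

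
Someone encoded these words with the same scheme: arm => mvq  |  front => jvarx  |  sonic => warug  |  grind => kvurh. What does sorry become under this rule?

wavvc

The rule splits by letter class: vowels +12, consonants +4.
Applying it to sorry: s(cons)+4=w, o(vowel)+12=a, r(cons)+4=v, r(cons)+4=v, y(cons)+4=c.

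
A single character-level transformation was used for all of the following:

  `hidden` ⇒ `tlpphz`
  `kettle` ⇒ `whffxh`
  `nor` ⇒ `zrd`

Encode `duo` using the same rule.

The shift depends on letter class: consonant h→t is +12, but vowel i→l is +3. Vowels shift forward by 3 and consonants shift forward by 12.
For duo: d(cons)+12=p, u(vowel)+3=x, o(vowel)+3=r.

pxr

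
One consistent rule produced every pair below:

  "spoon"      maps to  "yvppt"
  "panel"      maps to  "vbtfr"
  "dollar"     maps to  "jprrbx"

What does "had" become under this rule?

nbj

The shift depends on letter class: consonant s→y is +6, but vowel o→p is +1. Two shifts are in play — +1 for a/e/i/o/u, +6 for every other letter.
Applying it to had: h(cons)+6=n, a(vowel)+1=b, d(cons)+6=j.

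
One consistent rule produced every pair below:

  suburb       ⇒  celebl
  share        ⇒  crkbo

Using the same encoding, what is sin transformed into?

csx

Compare letters: s→c is +10, u→e is +10, b→l is +10 — a constant shift. Every letter moves 10 places later in the alphabet, wrapping around z→a.
For sin: s+10=c, i+10=s, n+10=x.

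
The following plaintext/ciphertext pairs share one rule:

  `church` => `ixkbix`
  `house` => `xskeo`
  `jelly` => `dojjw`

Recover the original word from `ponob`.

never

c(2)→i(8) and h(7)→x(23) fit y≡3x+2 (mod 26); the inverse of 3 mod 26 is 9. Each letter's alphabet position (a=0..z=25) is mapped through 3·x+2 mod 26 — an affine cipher.
Decoding ponob: p(15)→9·(15−2)≡13=n; o(14)→9·(14−2)≡4=e; n(13)→9·(13−2)≡21=v; o(14)→9·(14−2)≡4=e; b(1)→9·(1−2)≡17=r (all mod 26).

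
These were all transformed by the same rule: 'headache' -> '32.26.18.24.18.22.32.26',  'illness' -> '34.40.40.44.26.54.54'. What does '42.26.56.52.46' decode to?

h(#8)→32 and e(#5)→26: differences scale by 2, so n = 2·pos + 16. Each letter becomes 2×(its alphabet position, a=1..z=26) + 16.
Undoing it on 42.26.56.52.46: 42→(42−16)÷2=13=m, 26→(26−16)÷2=5=e, 56→(56−16)÷2=20=t, 52→(52−16)÷2=18=r, 46→(46−16)÷2=15=o.

metro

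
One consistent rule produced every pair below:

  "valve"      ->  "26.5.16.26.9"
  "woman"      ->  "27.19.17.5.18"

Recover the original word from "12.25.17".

hum

v is letter #22 and maps to 26: an offset of 4. Letters become their 1-based position plus 4 (so a→5, b→6, …).
Undoing it on 12.25.17: 12→(12−4)÷1=8=h, 25→(25−4)÷1=21=u, 17→(17−4)÷1=13=m.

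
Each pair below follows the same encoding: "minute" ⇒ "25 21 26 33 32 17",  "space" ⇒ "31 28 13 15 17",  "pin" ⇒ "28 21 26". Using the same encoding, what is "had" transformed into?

20 13 16

Letters become their 1-based position plus 12 (so a→13, b→14, …).
Applying it to had: h=8→20, a=1→13, d=4→16.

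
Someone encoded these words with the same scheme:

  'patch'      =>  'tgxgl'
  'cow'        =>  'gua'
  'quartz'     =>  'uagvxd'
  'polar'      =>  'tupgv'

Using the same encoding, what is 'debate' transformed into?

The shift depends on letter class: consonant p→t is +4, but vowel a→g is +6. The rule splits by letter class: vowels +6, consonants +4.
For debate: d(cons)+4=h, e(vowel)+6=k, b(cons)+4=f, a(vowel)+6=g, t(cons)+4=x, e(vowel)+6=k.

hkfgxk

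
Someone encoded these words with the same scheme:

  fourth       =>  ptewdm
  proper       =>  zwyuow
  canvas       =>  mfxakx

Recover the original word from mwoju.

Shifts by position in fourth: pos 0: f→p (+10), pos 1: o→t (+5), pos 2: u→e (+10), pos 3: r→w (+5) — repeating every 2. It's a Vigenère-style cipher with numeric key [10,5]: position i shifts by key[i mod 2].
Decoding mwoju: m−10=c, w−5=r, o−10=e, j−5=e, u−10=k.

creek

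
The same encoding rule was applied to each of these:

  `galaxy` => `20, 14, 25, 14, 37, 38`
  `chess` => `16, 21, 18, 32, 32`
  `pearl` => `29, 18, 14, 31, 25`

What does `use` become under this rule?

g is letter #7 and maps to 20: an offset of 13. Letters become their 1-based position plus 13 (so a→14, b→15, …).
Applying it to use: u=21→34, s=19→32, e=5→18.

34, 32, 18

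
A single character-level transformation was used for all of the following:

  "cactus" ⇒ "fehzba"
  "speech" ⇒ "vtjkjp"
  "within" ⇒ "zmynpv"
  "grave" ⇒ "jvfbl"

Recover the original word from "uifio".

In cactus: c→f is +3, a→e is +4, c→h is +5, t→z is +6 — the shift increases by 1 each position. Each letter shifts forward by (position + 3), i.e. 3, 4, 5, … — the shift grows by one for each successive letter.
Decoding uifio: u−3=r, i−4=e, f−5=a, i−6=c, o−7=h.

reach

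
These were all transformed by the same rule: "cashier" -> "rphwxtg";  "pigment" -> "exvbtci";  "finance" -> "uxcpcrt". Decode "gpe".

rap

Compare letters: c→r is +15, a→p is +15, s→h is +15 — a constant shift. Every letter moves 15 places later in the alphabet, wrapping around z→a.
Reversing it on gpe: g−15=r, p−15=a, e−15=p.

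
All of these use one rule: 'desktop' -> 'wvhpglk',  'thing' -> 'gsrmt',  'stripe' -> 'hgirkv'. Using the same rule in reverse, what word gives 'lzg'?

Each pair mirrors across the alphabet (d↔w, e↔v, s↔h): positions sum to 25. This is the alphabet-reversal cipher (Atbash): a becomes z, b becomes y, etc.
Undoing it on lzg: l↔o, z↔a, g↔t.

oat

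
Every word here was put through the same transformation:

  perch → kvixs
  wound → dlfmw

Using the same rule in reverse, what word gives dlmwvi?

Each pair mirrors across the alphabet (p↔k, e↔v, r↔i): positions sum to 25. This is the alphabet-reversal cipher (Atbash): a becomes z, b becomes y, etc.
Reversing it on dlmwvi: d↔w, l↔o, m↔n, w↔d, v↔e, i↔r.

wonder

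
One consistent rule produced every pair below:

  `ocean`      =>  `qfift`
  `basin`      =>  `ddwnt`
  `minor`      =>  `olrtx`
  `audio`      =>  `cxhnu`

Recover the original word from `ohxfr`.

In ocean: o→q is +2, c→f is +3, e→i is +4, a→f is +5 — the shift increases by 1 each position. The shift increases by 1 at each position, starting from +2: 2, 3, 4, ….
Decoding ohxfr: o−2=m, h−3=e, x−4=t, f−5=a, r−6=l.

metal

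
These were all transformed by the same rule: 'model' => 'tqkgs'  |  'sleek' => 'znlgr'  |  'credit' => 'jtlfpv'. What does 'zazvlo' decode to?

Shifts by position in model: pos 0: m→t (+7), pos 1: o→q (+2), pos 2: d→k (+7), pos 3: e→g (+2) — repeating every 2. A repeating key of period 2 is used — shifts +7, +2 over and over.
Undoing it on zazvlo: z−7=s, a−2=y, z−7=s, v−2=t, l−7=e, o−2=m.

system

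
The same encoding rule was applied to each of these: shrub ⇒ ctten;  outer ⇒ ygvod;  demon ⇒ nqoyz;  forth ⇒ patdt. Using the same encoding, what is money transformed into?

wapok

A repeating key of period 3 is used — shifts +10, +12, +2 over and over.
Applying it to money: m+10=w, o+12=a, n+2=p, e+10=o, y+12=k.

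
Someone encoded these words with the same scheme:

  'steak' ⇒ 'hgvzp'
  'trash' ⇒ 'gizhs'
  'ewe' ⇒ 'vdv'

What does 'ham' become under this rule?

szn

Each pair mirrors across the alphabet (s↔h, t↔g, e↔v): positions sum to 25. Each letter is replaced by its mirror in the alphabet: a↔z, b↔y, c↔x, and so on (the Atbash cipher).
For ham: h↔s, a↔z, m↔n.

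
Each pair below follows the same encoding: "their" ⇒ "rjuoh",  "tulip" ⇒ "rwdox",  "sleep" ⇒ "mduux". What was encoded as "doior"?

t(19)→r(17) and h(7)→j(9) fit y≡5x+0 (mod 26); the inverse of 5 mod 26 is 21. Treating letters as 0–25, the rule is x ↦ 5x + 0 (mod 26).
Undoing it on doior: d(3)→21·(3−0)≡11=l; o(14)→21·(14−0)≡8=i; i(8)→21·(8−0)≡12=m; o(14)→21·(14−0)≡8=i; r(17)→21·(17−0)≡19=t (all mod 26).

limit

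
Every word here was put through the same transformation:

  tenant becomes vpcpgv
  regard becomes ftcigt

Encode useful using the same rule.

nwhguw

The output letters match the input read backwards, each shifted +2: tenant reversed is tnanet. The word is reversed, then every letter is shifted forward by 2.
For useful: reverse → lufesu; then shift: l+2=n, u+2=w, f+2=h, e+2=g, s+2=u, u+2=w.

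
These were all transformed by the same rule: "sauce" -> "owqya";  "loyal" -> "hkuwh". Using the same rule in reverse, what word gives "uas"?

Compare letters: s→o is +22, a→w is +22, u→q is +22 — a constant shift. Each letter is shifted forward by 22 in the alphabet (a Caesar shift of +22).
Undoing it on uas: u−22=y, a−22=e, s−22=w.

yew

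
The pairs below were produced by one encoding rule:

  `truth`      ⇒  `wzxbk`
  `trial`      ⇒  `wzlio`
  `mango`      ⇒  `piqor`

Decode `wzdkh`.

Shifts by position in truth: pos 0: t→w (+3), pos 1: r→z (+8), pos 2: u→x (+3), pos 3: t→b (+8) — repeating every 2. It's a Vigenère-style cipher with numeric key [3,8]: position i shifts by key[i mod 2].
Undoing it on wzdkh: w−3=t, z−8=r, d−3=a, k−8=c, h−3=e.

trace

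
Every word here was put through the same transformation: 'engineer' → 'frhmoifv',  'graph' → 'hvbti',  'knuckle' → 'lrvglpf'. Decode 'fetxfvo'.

eastern

Shifts by position in engineer: pos 0: e→f (+1), pos 1: n→r (+4), pos 2: g→h (+1), pos 3: i→m (+4) — repeating every 2. It's a Vigenère-style cipher with numeric key [1,4]: position i shifts by key[i mod 2].
Decoding fetxfvo: f−1=e, e−4=a, t−1=s, x−4=t, f−1=e, v−4=r, o−1=n.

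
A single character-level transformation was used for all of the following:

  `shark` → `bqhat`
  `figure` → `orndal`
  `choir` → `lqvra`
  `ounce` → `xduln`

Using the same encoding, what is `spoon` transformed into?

byvxw

A repeating key of period 3 is used — shifts +9, +9, +7 over and over.
Applying it to spoon: s+9=b, p+9=y, o+7=v, o+9=x, n+9=w.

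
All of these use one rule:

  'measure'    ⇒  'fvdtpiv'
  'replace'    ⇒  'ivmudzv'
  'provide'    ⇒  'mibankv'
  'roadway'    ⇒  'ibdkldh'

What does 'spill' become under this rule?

tmnuu

m(12)→f(5) and e(4)→v(21) fit y≡11x+3 (mod 26); the inverse of 11 mod 26 is 19. This is an affine cipher: with a=0,…,z=25, each position x becomes (11x+3) mod 26.
For spill: s(18)→11·18+3≡19=t; p(15)→11·15+3≡12=m; i(8)→11·8+3≡13=n; l(11)→11·11+3≡20=u; l(11)→11·11+3≡20=u (all mod 26).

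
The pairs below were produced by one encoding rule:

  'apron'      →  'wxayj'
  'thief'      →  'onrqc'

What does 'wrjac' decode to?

train

Read the word backwards and shift each letter +9.
Undoing it on wrjac: shift back: w−9=n, r−9=i, j−9=a, a−9=r, c−9=t → niart; then reverse → train.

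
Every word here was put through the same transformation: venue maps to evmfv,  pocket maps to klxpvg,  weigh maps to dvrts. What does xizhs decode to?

crash

Letters are reflected about the middle of the alphabet (position → 25−position): Atbash.
Reversing it on xizhs: x↔c, i↔r, z↔a, h↔s, s↔h.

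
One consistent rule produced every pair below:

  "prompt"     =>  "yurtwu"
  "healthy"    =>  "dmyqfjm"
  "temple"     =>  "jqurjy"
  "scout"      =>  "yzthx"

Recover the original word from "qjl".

The word is reversed, then every letter is shifted forward by 5.
Undoing it on qjl: shift back: q−5=l, j−5=e, l−5=g → leg; then reverse → gel.

gel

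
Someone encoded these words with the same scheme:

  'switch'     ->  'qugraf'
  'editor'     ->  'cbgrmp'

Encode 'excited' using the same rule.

cvagrcb

Compare letters: s→q is +24, w→u is +24, i→g is +24 — a constant shift. Every letter moves 24 places later in the alphabet, wrapping around z→a.
For excited: e+24=c, x+24=v, c+24=a, i+24=g, t+24=r, e+24=c, d+24=b.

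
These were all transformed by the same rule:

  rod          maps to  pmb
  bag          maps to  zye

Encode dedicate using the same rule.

bcbgayrc

Compare letters: r→p is +24, o→m is +24, d→b is +24 — a constant shift. Each letter is shifted forward by 24 in the alphabet (a Caesar shift of +24).
On dedicate: d+24=b, e+24=c, d+24=b, i+24=g, c+24=a, a+24=y, t+24=r, e+24=c.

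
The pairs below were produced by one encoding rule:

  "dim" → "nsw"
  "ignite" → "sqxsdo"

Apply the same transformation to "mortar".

wybdkb

This is a Caesar cipher with shift 10.
For mortar: m+10=w, o+10=y, r+10=b, t+10=d, a+10=k, r+10=b.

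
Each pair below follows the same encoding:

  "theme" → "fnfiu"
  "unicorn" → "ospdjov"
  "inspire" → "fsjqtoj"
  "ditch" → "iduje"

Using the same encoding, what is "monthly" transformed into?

zmiuopn

The output letters match the input read backwards, each shifted +1: theme reversed is emeht. Two steps: reverse the string, then apply a Caesar shift of +1.
On monthly: reverse → ylhtnom; then shift: y+1=z, l+1=m, h+1=i, t+1=u, n+1=o, o+1=p, m+1=n.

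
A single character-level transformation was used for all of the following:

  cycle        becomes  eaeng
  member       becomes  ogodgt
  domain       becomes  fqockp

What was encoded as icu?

It's a constant shift of +2 (ROT2).
Reversing it on icu: i−2=g, c−2=a, u−2=s.

gas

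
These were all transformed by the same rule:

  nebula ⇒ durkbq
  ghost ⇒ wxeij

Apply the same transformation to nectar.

Compare letters: n→d is +16, e→u is +16, b→r is +16 — a constant shift. Every letter moves 16 places later in the alphabet, wrapping around z→a.
Applying it to nectar: n+16=d, e+16=u, c+16=s, t+16=j, a+16=q, r+16=h.

dusjqh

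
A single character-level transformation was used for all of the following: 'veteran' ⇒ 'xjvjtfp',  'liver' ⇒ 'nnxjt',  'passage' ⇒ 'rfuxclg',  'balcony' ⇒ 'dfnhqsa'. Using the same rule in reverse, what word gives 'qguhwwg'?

The shifts repeat in a cycle of length 2: positions 0,1,… shift by +2, +5, then the pattern repeats.
Undoing it on qguhwwg: q−2=o, g−5=b, u−2=s, h−5=c, w−2=u, w−5=r, g−2=e.

obscure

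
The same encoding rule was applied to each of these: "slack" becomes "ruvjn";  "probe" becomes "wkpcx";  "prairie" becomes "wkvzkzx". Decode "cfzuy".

built

s(18)→r(17) and l(11)→u(20) fit y≡7x+21 (mod 26); the inverse of 7 mod 26 is 15. Each letter's alphabet position (a=0..z=25) is mapped through 7·x+21 mod 26 — an affine cipher.
Undoing it on cfzuy: c(2)→15·(2−21)≡1=b; f(5)→15·(5−21)≡20=u; z(25)→15·(25−21)≡8=i; u(20)→15·(20−21)≡11=l; y(24)→15·(24−21)≡19=t (all mod 26).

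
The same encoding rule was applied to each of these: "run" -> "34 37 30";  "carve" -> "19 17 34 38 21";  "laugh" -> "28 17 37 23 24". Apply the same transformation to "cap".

r is letter #18 and maps to 34: an offset of 16. The number is (letter's place in the alphabet, a=1) + 16.
For cap: c=3→19, a=1→17, p=16→32.

19 17 32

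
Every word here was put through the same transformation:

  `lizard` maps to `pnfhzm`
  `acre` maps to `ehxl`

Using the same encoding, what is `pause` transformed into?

tfazm

In lizard: l→p is +4, i→n is +5, z→f is +6, a→h is +7 — the shift increases by 1 each position. Letter i (0-indexed) is shifted by i+4, so successive shifts are 4, 5, 6, ….
Applying it to pause: p+4=t, a+5=f, u+6=a, s+7=z, e+8=m.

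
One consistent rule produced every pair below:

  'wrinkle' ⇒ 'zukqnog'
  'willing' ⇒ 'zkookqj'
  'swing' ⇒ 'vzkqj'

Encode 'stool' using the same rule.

vwqqo

Two shifts are in play — +2 for a/e/i/o/u, +3 for every other letter.
Applying it to stool: s(cons)+3=v, t(cons)+3=w, o(vowel)+2=q, o(vowel)+2=q, l(cons)+3=o.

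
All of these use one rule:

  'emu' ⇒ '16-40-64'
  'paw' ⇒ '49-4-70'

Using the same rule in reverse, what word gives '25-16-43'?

Each letter becomes 3×(its alphabet position, a=1..z=26) + 1.
Reversing it on 25-16-43: 25→(25−1)÷3=8=h, 16→(16−1)÷3=5=e, 43→(43−1)÷3=14=n.

hen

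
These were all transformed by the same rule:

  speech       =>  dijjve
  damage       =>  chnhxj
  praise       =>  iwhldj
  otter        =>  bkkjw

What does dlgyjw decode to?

Treating letters as 0–25, the rule is x ↦ 7x + 7 (mod 26).
Decoding dlgyjw: d(3)→15·(3−7)≡18=s; l(11)→15·(11−7)≡8=i; g(6)→15·(6−7)≡11=l; y(24)→15·(24−7)≡21=v; j(9)→15·(9−7)≡4=e; w(22)→15·(22−7)≡17=r (all mod 26).

silver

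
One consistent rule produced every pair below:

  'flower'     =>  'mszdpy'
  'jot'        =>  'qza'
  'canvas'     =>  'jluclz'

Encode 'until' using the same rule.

fuats

The shift depends on letter class: consonant f→m is +7, but vowel o→z is +11. Vowels shift forward by 11 and consonants shift forward by 7.
For until: u(vowel)+11=f, n(cons)+7=u, t(cons)+7=a, i(vowel)+11=t, l(cons)+7=s.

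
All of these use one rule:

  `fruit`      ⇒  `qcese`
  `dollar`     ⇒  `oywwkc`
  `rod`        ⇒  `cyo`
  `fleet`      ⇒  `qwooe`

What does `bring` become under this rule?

mcsyr

Two shifts are in play — +10 for a/e/i/o/u, +11 for every other letter.
Applying it to bring: b(cons)+11=m, r(cons)+11=c, i(vowel)+10=s, n(cons)+11=y, g(cons)+11=r.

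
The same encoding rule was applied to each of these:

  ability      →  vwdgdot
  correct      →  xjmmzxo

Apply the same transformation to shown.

Compare letters: a→v is +21, b→w is +21, i→d is +21 — a constant shift. This is a Caesar cipher with shift 21.
On shown: s+21=n, h+21=c, o+21=j, w+21=r, n+21=i.

ncjri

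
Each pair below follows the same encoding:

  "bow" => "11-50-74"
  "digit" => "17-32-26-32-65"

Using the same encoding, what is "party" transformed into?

53-8-59-65-80

Each letter becomes 3×(its alphabet position, a=1..z=26) + 5.
Applying it to party: p=16→53, a=1→8, r=18→59, t=20→65, y=25→80.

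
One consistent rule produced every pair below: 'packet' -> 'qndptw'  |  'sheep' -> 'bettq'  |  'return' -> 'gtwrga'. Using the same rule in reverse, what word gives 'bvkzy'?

Treating letters as 0–25, the rule is x ↦ 21x + 13 (mod 26).
Reversing it on bvkzy: b(1)→5·(1−13)≡18=s; v(21)→5·(21−13)≡14=o; k(10)→5·(10−13)≡11=l; z(25)→5·(25−13)≡8=i; y(24)→5·(24−13)≡3=d (all mod 26).

solid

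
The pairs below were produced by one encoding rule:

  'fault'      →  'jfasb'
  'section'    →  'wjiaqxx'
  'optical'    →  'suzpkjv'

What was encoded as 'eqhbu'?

album

The shift increases by 1 at each position, starting from +4: 4, 5, 6, ….
Decoding eqhbu: e−4=a, q−5=l, h−6=b, b−7=u, u−8=m.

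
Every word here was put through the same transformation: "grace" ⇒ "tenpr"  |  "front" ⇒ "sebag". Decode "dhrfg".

quest

Compare letters: g→t is +13, r→e is +13, a→n is +13 — a constant shift. Every letter moves 13 places later in the alphabet, wrapping around z→a.
Decoding dhrfg: d−13=q, h−13=u, r−13=e, f−13=s, g−13=t.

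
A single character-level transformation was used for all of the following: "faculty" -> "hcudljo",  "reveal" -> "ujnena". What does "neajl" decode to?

Read the word backwards and shift each letter +9.
Undoing it on neajl: shift back: n−9=e, e−9=v, a−9=r, j−9=a, l−9=c → evrac; then reverse → carve.

carve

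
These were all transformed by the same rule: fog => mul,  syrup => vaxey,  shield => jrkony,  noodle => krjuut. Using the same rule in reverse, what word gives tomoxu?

origin

The output letters match the input read backwards, each shifted +6: fog reversed is gof. Two steps: reverse the string, then apply a Caesar shift of +6.
Reversing it on tomoxu: shift back: t−6=n, o−6=i, m−6=g, o−6=i, x−6=r, u−6=o → nigiro; then reverse → origin.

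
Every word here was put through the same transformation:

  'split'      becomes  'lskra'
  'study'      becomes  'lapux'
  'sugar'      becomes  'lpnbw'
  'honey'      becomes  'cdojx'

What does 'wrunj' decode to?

s(18)→l(11) and p(15)→s(18) fit y≡15x+1 (mod 26); the inverse of 15 mod 26 is 7. Treating letters as 0–25, the rule is x ↦ 15x + 1 (mod 26).
Reversing it on wrunj: w(22)→7·(22−1)≡17=r; r(17)→7·(17−1)≡8=i; u(20)→7·(20−1)≡3=d; n(13)→7·(13−1)≡6=g; j(9)→7·(9−1)≡4=e (all mod 26).

ridge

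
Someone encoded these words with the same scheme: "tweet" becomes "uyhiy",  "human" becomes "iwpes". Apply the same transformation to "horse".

In tweet: t→u is +1, w→y is +2, e→h is +3, e→i is +4 — the shift increases by 1 each position. The shift increases by 1 at each position, starting from +1: 1, 2, 3, ….
On horse: h+1=i, o+2=q, r+3=u, s+4=w, e+5=j.

iquwj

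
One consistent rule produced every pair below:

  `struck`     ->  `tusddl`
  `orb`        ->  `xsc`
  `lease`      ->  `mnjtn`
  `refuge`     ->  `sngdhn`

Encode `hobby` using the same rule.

ixccz

Two shifts are in play — +9 for a/e/i/o/u, +1 for every other letter.
On hobby: h(cons)+1=i, o(vowel)+9=x, b(cons)+1=c, b(cons)+1=c, y(cons)+1=z.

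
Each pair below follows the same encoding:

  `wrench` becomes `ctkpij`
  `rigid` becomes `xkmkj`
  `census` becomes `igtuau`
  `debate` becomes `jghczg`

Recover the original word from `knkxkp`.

Shifts by position in wrench: pos 0: w→c (+6), pos 1: r→t (+2), pos 2: e→k (+6), pos 3: n→p (+2) — repeating every 2. The shifts repeat in a cycle of length 2: positions 0,1,… shift by +6, +2, then the pattern repeats.
Reversing it on knkxkp: k−6=e, n−2=l, k−6=e, x−2=v, k−6=e, p−2=n.

eleven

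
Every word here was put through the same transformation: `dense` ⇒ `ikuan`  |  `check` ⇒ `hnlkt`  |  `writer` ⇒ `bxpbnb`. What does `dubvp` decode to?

young

In dense: d→i is +5, e→k is +6, n→u is +7, s→a is +8 — the shift increases by 1 each position. Letter i (0-indexed) is shifted by i+5, so successive shifts are 5, 6, 7, ….
Undoing it on dubvp: d−5=y, u−6=o, b−7=u, v−8=n, p−9=g.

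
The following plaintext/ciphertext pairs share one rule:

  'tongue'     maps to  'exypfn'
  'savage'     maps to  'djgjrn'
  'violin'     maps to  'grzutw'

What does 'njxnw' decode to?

camel

It's a Vigenère-style cipher with numeric key [11,9]: position i shifts by key[i mod 2].
Undoing it on njxnw: n−11=c, j−9=a, x−11=m, n−9=e, w−11=l.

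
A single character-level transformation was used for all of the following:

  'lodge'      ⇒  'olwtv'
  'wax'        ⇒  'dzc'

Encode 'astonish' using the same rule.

Each letter is replaced by its mirror in the alphabet: a↔z, b↔y, c↔x, and so on (the Atbash cipher).
Applying it to astonish: a↔z, s↔h, t↔g, o↔l, n↔m, i↔r, s↔h, h↔s.

zhglmrhs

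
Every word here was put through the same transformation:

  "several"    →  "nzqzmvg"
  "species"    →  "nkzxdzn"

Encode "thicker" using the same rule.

Every letter moves 21 places later in the alphabet, wrapping around z→a.
For thicker: t+21=o, h+21=c, i+21=d, c+21=x, k+21=f, e+21=z, r+21=m.

ocdxfzm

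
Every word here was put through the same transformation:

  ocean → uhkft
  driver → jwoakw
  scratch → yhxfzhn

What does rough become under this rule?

Shifts by position in ocean: pos 0: o→u (+6), pos 1: c→h (+5), pos 2: e→k (+6), pos 3: a→f (+5) — repeating every 2. It's a Vigenère-style cipher with numeric key [6,5]: position i shifts by key[i mod 2].
On rough: r+6=x, o+5=t, u+6=a, g+5=l, h+6=n.

xtaln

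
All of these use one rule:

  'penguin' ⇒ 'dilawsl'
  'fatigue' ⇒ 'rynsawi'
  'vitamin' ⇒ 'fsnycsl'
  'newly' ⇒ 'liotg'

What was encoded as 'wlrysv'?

unfair

p(15)→d(3) and e(4)→i(8) fit y≡9x+24 (mod 26); the inverse of 9 mod 26 is 3. Each letter's alphabet position (a=0..z=25) is mapped through 9·x+24 mod 26 — an affine cipher.
Undoing it on wlrysv: w(22)→3·(22−24)≡20=u; l(11)→3·(11−24)≡13=n; r(17)→3·(17−24)≡5=f; y(24)→3·(24−24)≡0=a; s(18)→3·(18−24)≡8=i; v(21)→3·(21−24)≡17=r (all mod 26).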